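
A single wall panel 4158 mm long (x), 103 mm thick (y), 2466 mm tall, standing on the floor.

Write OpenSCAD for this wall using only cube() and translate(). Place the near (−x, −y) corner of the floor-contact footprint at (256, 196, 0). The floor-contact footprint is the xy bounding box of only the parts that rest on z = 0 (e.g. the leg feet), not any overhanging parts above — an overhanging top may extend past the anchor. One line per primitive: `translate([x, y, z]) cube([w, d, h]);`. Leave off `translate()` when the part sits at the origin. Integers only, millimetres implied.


translate([256, 196, 0]) cube([4158, 103, 2466]);


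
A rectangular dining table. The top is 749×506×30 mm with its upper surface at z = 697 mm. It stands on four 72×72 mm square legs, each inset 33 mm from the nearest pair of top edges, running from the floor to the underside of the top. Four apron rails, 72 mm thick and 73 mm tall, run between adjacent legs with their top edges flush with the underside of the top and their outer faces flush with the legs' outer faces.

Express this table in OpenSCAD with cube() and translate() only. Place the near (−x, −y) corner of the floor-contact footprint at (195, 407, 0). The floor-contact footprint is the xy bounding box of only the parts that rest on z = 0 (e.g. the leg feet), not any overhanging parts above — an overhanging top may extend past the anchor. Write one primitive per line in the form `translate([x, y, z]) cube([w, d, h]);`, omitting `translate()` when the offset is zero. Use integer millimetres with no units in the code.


// leg_h = 697 - 30 = 667
// apron z = 667 - 73 = 594
translate([162, 374, 667]) cube([749, 506, 30]);
translate([195, 407, 0]) cube([72, 72, 667]);
translate([806, 407, 0]) cube([72, 72, 667]);
translate([195, 775, 0]) cube([72, 72, 667]);
translate([806, 775, 0]) cube([72, 72, 667]);
translate([267, 407, 594]) cube([539, 72, 73]);
translate([267, 775, 594]) cube([539, 72, 73]);
translate([195, 479, 594]) cube([72, 296, 73]);
translate([806, 479, 594]) cube([72, 296, 73]);


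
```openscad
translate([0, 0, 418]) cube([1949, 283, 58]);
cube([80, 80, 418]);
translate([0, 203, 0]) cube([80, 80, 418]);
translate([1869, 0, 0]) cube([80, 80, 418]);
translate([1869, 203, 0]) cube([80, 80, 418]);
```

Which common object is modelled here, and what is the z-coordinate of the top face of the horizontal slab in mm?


A bench. The seat-top height is 476 mm.

A long slab on four corner posts — a bench. The slab sits at z = 418 with thickness 58, so the top is 418 + 58 = 476 mm.


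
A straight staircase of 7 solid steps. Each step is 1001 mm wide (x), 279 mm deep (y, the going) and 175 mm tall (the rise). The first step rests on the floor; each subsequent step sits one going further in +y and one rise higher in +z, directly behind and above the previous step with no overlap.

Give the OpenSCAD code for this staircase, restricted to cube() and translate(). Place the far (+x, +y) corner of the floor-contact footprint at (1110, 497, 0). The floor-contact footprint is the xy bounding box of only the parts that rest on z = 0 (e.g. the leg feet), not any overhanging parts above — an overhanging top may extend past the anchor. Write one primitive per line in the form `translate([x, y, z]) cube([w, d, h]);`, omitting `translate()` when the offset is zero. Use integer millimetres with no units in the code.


translate([109, 218, 0]) cube([1001, 279, 175]);
translate([109, 497, 175]) cube([1001, 279, 175]);
translate([109, 776, 350]) cube([1001, 279, 175]);
translate([109, 1055, 525]) cube([1001, 279, 175]);
translate([109, 1334, 700]) cube([1001, 279, 175]);
translate([109, 1613, 875]) cube([1001, 279, 175]);
translate([109, 1892, 1050]) cube([1001, 279, 175]);


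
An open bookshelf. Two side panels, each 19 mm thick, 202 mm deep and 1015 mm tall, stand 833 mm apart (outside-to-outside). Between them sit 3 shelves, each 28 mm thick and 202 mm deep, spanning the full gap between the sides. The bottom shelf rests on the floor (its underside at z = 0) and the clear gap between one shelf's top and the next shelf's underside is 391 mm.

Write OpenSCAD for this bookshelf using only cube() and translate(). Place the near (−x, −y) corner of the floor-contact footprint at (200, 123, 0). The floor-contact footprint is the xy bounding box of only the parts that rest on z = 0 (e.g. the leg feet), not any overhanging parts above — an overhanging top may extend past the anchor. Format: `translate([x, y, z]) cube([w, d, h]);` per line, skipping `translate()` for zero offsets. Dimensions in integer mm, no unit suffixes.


translate([200, 123, 0]) cube([19, 202, 1015]);
translate([1014, 123, 0]) cube([19, 202, 1015]);
translate([219, 123, 0]) cube([795, 202, 28]);
translate([219, 123, 419]) cube([795, 202, 28]);
translate([219, 123, 838]) cube([795, 202, 28]);


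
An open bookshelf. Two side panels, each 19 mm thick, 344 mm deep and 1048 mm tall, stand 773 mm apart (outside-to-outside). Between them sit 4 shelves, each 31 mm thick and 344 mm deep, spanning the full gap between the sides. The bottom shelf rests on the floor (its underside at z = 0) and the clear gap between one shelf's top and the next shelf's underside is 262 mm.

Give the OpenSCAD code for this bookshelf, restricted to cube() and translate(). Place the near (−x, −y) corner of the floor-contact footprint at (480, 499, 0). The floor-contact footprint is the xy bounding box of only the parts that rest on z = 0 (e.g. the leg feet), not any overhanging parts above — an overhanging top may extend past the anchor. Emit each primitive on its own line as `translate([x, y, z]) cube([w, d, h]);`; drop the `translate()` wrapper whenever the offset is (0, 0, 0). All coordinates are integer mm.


translate([480, 499, 0]) cube([19, 344, 1048]);
translate([1234, 499, 0]) cube([19, 344, 1048]);
translate([499, 499, 0]) cube([735, 344, 31]);
translate([499, 499, 293]) cube([735, 344, 31]);
translate([499, 499, 586]) cube([735, 344, 31]);
translate([499, 499, 879]) cube([735, 344, 31]);


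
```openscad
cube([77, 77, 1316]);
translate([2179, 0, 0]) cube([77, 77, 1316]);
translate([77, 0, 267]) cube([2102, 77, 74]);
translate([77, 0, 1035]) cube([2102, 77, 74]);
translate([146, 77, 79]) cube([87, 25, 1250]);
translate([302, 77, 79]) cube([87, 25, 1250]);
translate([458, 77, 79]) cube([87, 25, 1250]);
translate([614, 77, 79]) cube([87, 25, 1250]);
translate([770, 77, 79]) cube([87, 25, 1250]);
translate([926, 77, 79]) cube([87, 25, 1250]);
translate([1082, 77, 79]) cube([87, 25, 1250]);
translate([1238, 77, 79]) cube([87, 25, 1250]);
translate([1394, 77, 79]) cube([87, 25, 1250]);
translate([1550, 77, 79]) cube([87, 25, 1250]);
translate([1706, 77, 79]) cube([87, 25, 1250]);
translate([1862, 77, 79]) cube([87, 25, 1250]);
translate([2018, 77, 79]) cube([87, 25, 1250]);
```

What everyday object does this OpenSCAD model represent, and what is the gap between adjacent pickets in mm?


A fence section. The picket gap is 69 mm.

Two posts, two rails, 13 pickets — a fence section. Span 2102 mm holds 13 pickets of 87 mm with 14 equal gaps: ⌊(2102 − 13·87) / 14⌋ = 69 mm.


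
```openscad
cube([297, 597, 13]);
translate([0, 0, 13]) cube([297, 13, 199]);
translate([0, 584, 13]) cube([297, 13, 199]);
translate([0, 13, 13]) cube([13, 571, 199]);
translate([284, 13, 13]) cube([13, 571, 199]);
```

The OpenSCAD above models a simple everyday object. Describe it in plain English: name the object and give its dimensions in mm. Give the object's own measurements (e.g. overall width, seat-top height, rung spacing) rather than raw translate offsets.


An open-topped rectangular box: outside dimensions 297×597×212 mm, with a uniform wall and base thickness of 13 mm. The base is a full 297×597 slab on the floor; four walls sit on top of the base. The front and back walls (the −y and +y sides) span the full width; the two side walls fit between them.


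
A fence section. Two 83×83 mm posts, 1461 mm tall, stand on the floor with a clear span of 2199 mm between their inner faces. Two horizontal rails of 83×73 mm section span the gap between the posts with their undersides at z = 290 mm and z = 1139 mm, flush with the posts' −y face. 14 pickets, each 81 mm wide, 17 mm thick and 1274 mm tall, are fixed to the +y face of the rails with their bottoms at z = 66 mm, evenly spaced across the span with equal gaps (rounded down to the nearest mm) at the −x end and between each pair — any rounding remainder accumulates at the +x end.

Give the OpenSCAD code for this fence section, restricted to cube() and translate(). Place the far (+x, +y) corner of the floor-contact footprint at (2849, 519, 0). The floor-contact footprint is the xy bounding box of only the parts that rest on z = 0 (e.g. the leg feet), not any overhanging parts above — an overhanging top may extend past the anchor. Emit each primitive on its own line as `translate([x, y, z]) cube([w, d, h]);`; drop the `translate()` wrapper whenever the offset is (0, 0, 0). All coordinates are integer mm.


translate([484, 436, 0]) cube([83, 83, 1461]);
translate([2766, 436, 0]) cube([83, 83, 1461]);
translate([567, 436, 290]) cube([2199, 83, 73]);
translate([567, 436, 1139]) cube([2199, 83, 73]);
translate([638, 519, 66]) cube([81, 17, 1274]);
translate([790, 519, 66]) cube([81, 17, 1274]);
translate([942, 519, 66]) cube([81, 17, 1274]);
translate([1094, 519, 66]) cube([81, 17, 1274]);
translate([1246, 519, 66]) cube([81, 17, 1274]);
translate([1398, 519, 66]) cube([81, 17, 1274]);
translate([1550, 519, 66]) cube([81, 17, 1274]);
translate([1702, 519, 66]) cube([81, 17, 1274]);
translate([1854, 519, 66]) cube([81, 17, 1274]);
translate([2006, 519, 66]) cube([81, 17, 1274]);
translate([2158, 519, 66]) cube([81, 17, 1274]);
translate([2310, 519, 66]) cube([81, 17, 1274]);
translate([2462, 519, 66]) cube([81, 17, 1274]);
translate([2614, 519, 66]) cube([81, 17, 1274]);


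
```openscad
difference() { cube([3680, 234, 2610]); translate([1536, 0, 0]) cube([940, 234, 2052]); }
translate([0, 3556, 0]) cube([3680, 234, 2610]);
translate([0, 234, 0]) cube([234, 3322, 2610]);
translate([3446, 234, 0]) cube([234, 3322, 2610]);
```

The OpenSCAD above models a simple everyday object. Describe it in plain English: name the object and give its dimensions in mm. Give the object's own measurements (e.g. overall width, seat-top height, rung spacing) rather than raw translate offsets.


A single room: four walls, each 2610 mm tall and 234 mm thick, enclosing an outside footprint 3680×3790 mm (x × y), no floor or roof. The front and back walls (−y and +y sides) run the full x-width; the side walls fit between their inner faces. A door opening 940 mm wide and 2052 mm tall is cut through the front wall from the floor up, its −x edge 1536 mm from the wall's −x end.


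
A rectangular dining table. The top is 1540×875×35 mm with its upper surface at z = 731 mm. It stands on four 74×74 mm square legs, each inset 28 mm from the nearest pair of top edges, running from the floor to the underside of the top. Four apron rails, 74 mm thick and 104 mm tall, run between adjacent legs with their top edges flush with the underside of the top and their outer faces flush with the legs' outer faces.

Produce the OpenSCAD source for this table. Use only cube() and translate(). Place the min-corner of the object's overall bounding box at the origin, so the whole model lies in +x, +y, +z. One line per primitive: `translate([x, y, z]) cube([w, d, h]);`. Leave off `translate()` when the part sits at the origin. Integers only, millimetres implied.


translate([0, 0, 696]) cube([1540, 875, 35]);
translate([28, 28, 0]) cube([74, 74, 696]);
translate([1438, 28, 0]) cube([74, 74, 696]);
translate([28, 773, 0]) cube([74, 74, 696]);
translate([1438, 773, 0]) cube([74, 74, 696]);
translate([102, 28, 592]) cube([1336, 74, 104]);
translate([102, 773, 592]) cube([1336, 74, 104]);
translate([28, 102, 592]) cube([74, 671, 104]);
translate([1438, 102, 592]) cube([74, 671, 104]);


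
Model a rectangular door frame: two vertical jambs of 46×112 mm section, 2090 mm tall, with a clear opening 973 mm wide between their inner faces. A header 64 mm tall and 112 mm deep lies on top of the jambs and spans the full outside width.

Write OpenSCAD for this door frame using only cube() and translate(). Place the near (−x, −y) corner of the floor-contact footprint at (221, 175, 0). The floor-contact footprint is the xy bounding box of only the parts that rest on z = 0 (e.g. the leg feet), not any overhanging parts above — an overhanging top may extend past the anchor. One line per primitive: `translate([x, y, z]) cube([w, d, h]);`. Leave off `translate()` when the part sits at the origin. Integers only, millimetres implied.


translate([221, 175, 0]) cube([46, 112, 2090]);
translate([1240, 175, 0]) cube([46, 112, 2090]);
translate([221, 175, 2090]) cube([1065, 112, 64]);


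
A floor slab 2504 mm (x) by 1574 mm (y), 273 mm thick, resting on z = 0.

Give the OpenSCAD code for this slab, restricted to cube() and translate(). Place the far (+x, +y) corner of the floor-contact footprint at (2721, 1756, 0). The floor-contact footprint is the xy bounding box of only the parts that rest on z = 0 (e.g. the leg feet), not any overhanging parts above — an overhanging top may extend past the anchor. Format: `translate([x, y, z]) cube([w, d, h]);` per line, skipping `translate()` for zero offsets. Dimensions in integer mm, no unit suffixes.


translate([217, 182, 0]) cube([2504, 1574, 273]);


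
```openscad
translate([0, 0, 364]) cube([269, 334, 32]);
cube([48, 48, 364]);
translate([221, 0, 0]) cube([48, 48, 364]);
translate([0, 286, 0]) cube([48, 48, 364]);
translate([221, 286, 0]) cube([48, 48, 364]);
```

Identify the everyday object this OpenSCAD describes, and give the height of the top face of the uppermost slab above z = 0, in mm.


A stool. The seat height is 396 mm.

A 269×334×32 slab at z = 364 on four corner posts — a stool. The seat top is 364 + 32 = 396 mm.


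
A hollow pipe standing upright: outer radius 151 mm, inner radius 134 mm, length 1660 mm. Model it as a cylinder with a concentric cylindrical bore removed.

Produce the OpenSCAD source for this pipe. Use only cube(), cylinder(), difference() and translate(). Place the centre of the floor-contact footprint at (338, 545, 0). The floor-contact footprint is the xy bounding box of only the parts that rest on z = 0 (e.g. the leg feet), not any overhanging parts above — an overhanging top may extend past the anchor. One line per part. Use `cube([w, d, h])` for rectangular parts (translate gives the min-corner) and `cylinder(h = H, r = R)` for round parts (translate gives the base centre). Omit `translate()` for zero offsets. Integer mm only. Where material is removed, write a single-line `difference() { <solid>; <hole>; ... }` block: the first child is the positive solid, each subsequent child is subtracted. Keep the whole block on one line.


difference() { translate([338, 545, 0]) cylinder(h = 1660, r = 151); translate([338, 545, 0]) cylinder(h = 1660, r = 134); }


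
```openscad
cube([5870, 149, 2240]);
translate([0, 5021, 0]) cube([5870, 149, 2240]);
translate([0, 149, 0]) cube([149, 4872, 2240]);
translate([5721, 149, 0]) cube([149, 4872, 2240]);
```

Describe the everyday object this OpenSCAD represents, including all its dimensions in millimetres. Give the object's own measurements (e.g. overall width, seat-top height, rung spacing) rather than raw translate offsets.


The wall frame of a small rectangular building: four walls, each 2240 mm tall and 149 mm thick, enclosing a footprint 5870 mm (x) by 5170 mm (y) outside-to-outside, with no floor or roof. The front and back walls (the −y and +y sides) span the full width; the two side walls fit between them.


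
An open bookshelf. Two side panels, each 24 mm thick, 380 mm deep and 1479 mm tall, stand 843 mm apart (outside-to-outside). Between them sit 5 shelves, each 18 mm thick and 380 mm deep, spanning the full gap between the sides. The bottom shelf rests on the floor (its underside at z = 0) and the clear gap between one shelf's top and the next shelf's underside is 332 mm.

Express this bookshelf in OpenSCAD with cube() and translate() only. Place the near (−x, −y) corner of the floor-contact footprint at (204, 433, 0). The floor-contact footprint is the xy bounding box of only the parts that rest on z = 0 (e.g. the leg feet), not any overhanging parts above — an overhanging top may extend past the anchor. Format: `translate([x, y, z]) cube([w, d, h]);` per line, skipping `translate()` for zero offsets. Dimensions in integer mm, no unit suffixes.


translate([204, 433, 0]) cube([24, 380, 1479]);
translate([1023, 433, 0]) cube([24, 380, 1479]);
translate([228, 433, 0]) cube([795, 380, 18]);
translate([228, 433, 350]) cube([795, 380, 18]);
translate([228, 433, 700]) cube([795, 380, 18]);
translate([228, 433, 1050]) cube([795, 380, 18]);
translate([228, 433, 1400]) cube([795, 380, 18]);


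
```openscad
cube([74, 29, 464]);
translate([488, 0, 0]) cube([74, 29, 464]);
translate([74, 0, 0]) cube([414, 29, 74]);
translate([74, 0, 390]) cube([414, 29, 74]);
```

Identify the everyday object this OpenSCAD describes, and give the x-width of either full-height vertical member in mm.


A picture frame. The border width is 74 mm.

Four thin pieces enclosing a rectangular opening — a picture frame. The two full-height stiles are 464 mm tall; the top rail sits at z = 390 and is 74 mm tall, so the border above the opening is 464 − 390 = 74 mm, matching the stile x-width.


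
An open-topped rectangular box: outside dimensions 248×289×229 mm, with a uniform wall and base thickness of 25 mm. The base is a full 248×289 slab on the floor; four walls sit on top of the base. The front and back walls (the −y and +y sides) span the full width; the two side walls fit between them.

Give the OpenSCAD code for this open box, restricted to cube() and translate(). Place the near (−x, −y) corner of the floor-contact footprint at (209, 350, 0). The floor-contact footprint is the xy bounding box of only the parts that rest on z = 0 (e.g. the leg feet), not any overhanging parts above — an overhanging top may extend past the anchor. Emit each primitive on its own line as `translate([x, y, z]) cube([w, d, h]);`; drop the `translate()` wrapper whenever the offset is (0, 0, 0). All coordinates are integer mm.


translate([209, 350, 0]) cube([248, 289, 25]);
translate([209, 350, 25]) cube([248, 25, 204]);
translate([209, 614, 25]) cube([248, 25, 204]);
translate([209, 375, 25]) cube([25, 239, 204]);
translate([432, 375, 25]) cube([25, 239, 204]);


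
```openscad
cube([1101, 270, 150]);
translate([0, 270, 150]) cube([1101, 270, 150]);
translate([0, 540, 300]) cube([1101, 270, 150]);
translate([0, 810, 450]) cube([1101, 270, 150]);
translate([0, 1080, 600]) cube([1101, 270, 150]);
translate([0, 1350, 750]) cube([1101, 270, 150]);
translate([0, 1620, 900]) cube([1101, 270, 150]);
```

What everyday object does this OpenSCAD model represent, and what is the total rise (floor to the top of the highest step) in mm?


A staircase. The total rise is 1050 mm.

7 identical blocks, each offset up and back from the previous — a staircase. Each step is 150 mm tall and there are 7 of them, so the total rise is 7 × 150 = 1050 mm.


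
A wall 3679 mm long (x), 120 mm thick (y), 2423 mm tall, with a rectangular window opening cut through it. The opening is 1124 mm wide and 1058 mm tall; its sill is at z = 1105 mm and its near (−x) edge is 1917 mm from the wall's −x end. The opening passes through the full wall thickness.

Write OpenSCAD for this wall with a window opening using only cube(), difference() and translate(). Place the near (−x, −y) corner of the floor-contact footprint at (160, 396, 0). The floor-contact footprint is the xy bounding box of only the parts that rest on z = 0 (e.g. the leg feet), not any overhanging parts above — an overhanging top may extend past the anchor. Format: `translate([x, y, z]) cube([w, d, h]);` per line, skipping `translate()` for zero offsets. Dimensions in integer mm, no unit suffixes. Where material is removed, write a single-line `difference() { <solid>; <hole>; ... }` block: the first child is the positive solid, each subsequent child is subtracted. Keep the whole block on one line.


difference() { translate([160, 396, 0]) cube([3679, 120, 2423]); translate([2077, 396, 1105]) cube([1124, 120, 1058]); }


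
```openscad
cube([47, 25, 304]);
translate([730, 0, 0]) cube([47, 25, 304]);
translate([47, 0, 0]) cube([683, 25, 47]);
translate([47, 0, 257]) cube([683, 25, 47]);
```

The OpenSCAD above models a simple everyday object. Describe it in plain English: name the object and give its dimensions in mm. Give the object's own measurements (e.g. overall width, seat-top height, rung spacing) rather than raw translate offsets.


A rectangular picture frame lying in the x–z plane (depth along y). The opening is 683 mm wide (x) by 210 mm tall (z), surrounded by a border 47 mm wide on all four sides. The frame is 25 mm deep and is made of two full-height vertical stiles with two horizontal rails fitted between them.


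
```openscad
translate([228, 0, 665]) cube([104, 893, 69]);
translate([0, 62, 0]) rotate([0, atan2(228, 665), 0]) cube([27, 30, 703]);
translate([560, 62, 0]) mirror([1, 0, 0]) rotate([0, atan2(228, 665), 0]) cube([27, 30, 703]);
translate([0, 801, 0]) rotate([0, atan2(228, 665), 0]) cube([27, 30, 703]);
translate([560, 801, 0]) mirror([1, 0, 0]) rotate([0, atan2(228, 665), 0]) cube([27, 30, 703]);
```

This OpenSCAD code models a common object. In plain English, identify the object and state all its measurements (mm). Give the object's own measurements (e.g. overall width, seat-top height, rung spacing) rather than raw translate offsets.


A sawhorse. A 104×893×69 mm beam (x, y, z) sits on two A-frame leg pairs. Each pair is two raked legs of 27×30 mm section (30 mm along y) splaying symmetrically in x. Each leg rises 665 mm vertically over 228 mm of horizontal reach and is 703 mm long along its own axis. Every leg's outer bottom edge rests on the floor and its outer top edge meets a bottom edge of the beam — the left legs (tilting toward +x) meet the beam's −x bottom edge, the right legs (their mirror images, tilting toward −x) meet its +x bottom edge — so the leg tops tuck under the beam, the beam's underside is 665 mm above the floor, and the feet are 560 mm apart outside-to-outside with the beam centred between them. The two leg pairs are set in 62 mm from either end of the beam.


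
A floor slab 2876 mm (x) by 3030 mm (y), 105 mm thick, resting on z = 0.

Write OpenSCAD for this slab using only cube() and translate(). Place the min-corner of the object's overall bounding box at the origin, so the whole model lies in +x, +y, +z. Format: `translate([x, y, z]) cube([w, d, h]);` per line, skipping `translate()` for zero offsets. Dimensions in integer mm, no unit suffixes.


cube([2876, 3030, 105]);


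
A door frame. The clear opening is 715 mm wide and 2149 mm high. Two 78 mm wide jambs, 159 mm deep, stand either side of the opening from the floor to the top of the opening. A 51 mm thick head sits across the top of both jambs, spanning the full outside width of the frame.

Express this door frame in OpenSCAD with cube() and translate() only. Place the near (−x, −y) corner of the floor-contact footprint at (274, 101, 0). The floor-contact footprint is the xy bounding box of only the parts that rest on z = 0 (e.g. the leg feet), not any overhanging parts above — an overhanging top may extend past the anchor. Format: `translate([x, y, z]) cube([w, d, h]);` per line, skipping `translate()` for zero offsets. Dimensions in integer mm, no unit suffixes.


translate([274, 101, 0]) cube([78, 159, 2149]);
translate([1067, 101, 0]) cube([78, 159, 2149]);
translate([274, 101, 2149]) cube([871, 159, 51]);


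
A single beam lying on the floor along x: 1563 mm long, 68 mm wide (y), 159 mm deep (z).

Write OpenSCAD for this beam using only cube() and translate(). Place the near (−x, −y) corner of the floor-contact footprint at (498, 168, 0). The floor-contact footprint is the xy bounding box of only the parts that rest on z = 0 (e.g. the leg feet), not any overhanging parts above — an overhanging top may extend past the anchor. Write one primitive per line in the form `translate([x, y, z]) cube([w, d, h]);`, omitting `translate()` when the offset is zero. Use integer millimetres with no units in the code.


translate([498, 168, 0]) cube([1563, 68, 159]);


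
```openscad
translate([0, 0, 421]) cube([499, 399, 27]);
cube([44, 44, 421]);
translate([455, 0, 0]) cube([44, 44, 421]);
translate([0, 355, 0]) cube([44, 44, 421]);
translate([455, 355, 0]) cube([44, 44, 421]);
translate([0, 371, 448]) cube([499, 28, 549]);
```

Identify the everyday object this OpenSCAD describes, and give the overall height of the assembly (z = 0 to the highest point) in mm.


A chair. The overall height is 997 mm.

A slab on four corner posts with a tall panel at the back — a chair. The seat slab sits at z = 421 with thickness 27, and the 549 mm backrest starts at the seat top, so the overall height is 421 + 27 + 549 = 997 mm.


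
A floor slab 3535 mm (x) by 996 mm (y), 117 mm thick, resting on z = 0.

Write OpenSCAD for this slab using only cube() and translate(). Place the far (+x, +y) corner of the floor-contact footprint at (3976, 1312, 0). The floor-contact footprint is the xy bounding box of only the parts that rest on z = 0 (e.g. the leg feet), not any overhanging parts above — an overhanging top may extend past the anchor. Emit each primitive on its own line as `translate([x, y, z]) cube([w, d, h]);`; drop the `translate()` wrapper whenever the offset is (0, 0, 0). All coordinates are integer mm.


translate([441, 316, 0]) cube([3535, 996, 117]);


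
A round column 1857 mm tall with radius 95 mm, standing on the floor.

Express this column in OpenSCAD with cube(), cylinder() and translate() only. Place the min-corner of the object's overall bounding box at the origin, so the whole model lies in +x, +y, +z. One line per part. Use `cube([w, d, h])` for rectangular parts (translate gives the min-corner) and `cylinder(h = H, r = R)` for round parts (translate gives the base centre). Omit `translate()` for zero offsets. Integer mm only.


translate([95, 95, 0]) cylinder(h = 1857, r = 95);


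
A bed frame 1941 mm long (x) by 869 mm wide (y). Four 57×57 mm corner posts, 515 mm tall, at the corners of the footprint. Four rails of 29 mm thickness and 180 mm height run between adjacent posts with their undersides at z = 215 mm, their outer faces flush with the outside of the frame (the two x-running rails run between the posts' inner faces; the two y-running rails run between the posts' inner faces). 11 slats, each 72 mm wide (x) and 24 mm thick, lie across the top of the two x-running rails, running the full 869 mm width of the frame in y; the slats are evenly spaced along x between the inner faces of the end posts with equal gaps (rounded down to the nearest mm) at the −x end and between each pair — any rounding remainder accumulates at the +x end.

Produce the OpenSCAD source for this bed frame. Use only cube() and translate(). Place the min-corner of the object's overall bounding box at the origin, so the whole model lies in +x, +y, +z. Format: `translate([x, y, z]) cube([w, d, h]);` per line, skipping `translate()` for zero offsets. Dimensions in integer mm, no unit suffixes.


cube([57, 57, 515]);
translate([0, 812, 0]) cube([57, 57, 515]);
translate([1884, 0, 0]) cube([57, 57, 515]);
translate([1884, 812, 0]) cube([57, 57, 515]);
translate([57, 0, 215]) cube([1827, 29, 180]);
translate([57, 840, 215]) cube([1827, 29, 180]);
translate([0, 57, 215]) cube([29, 755, 180]);
translate([1912, 57, 215]) cube([29, 755, 180]);
translate([143, 0, 395]) cube([72, 869, 24]);
translate([301, 0, 395]) cube([72, 869, 24]);
translate([459, 0, 395]) cube([72, 869, 24]);
translate([617, 0, 395]) cube([72, 869, 24]);
translate([775, 0, 395]) cube([72, 869, 24]);
translate([933, 0, 395]) cube([72, 869, 24]);
translate([1091, 0, 395]) cube([72, 869, 24]);
translate([1249, 0, 395]) cube([72, 869, 24]);
translate([1407, 0, 395]) cube([72, 869, 24]);
translate([1565, 0, 395]) cube([72, 869, 24]);
translate([1723, 0, 395]) cube([72, 869, 24]);


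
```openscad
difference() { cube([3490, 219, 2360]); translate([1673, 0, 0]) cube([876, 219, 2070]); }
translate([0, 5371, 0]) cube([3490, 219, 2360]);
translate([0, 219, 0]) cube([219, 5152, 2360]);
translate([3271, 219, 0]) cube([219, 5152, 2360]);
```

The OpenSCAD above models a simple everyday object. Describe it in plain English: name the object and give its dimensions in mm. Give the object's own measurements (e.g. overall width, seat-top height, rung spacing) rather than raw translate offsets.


A single room: four walls, each 2360 mm tall and 219 mm thick, enclosing an outside footprint 3490×5590 mm (x × y), no floor or roof. The front and back walls (−y and +y sides) run the full x-width; the side walls fit between their inner faces. A door opening 876 mm wide and 2070 mm tall is cut through the front wall from the floor up, its −x edge 1673 mm from the wall's −x end.


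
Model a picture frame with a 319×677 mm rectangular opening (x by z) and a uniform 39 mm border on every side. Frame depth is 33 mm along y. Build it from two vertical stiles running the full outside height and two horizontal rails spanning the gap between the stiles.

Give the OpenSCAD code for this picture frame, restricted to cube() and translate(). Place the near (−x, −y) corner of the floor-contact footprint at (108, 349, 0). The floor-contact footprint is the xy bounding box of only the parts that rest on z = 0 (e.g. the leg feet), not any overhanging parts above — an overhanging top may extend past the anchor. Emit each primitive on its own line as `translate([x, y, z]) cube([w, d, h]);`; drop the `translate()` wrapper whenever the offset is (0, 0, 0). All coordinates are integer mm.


translate([108, 349, 0]) cube([39, 33, 755]);
translate([466, 349, 0]) cube([39, 33, 755]);
translate([147, 349, 0]) cube([319, 33, 39]);
translate([147, 349, 716]) cube([319, 33, 39]);


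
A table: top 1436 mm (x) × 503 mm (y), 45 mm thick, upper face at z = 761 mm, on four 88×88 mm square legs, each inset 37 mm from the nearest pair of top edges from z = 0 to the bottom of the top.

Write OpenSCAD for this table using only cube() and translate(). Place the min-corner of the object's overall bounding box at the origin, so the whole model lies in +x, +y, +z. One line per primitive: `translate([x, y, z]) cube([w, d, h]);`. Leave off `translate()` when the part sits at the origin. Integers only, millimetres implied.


// leg_h = 761 - 45 = 716
translate([0, 0, 716]) cube([1436, 503, 45]);
translate([37, 37, 0]) cube([88, 88, 716]);
translate([1311, 37, 0]) cube([88, 88, 716]);
translate([37, 378, 0]) cube([88, 88, 716]);
translate([1311, 378, 0]) cube([88, 88, 716]);


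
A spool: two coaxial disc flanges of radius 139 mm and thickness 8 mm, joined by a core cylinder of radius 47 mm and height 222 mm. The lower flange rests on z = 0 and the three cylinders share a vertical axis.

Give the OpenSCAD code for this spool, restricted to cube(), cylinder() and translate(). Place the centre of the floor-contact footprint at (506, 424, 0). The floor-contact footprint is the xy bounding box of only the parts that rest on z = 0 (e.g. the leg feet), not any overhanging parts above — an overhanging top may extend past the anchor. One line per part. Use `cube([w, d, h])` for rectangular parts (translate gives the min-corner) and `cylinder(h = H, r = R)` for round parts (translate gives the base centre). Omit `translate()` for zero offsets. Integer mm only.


translate([506, 424, 0]) cylinder(h = 8, r = 139);
translate([506, 424, 8]) cylinder(h = 222, r = 47);
translate([506, 424, 230]) cylinder(h = 8, r = 139);


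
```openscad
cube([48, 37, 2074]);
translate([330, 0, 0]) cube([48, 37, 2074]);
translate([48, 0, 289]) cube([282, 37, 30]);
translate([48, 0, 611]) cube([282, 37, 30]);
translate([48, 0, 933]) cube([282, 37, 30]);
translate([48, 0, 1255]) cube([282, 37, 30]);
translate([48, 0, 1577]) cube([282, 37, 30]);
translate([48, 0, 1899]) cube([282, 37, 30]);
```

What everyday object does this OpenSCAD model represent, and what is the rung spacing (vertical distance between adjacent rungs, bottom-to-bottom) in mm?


A ladder. The rung spacing is 322 mm.

Two tall 48×37 posts with 6 short bars between them — a ladder. Adjacent rungs sit at z = 289 and z = 611, so the spacing is 611 − 289 = 322 mm.


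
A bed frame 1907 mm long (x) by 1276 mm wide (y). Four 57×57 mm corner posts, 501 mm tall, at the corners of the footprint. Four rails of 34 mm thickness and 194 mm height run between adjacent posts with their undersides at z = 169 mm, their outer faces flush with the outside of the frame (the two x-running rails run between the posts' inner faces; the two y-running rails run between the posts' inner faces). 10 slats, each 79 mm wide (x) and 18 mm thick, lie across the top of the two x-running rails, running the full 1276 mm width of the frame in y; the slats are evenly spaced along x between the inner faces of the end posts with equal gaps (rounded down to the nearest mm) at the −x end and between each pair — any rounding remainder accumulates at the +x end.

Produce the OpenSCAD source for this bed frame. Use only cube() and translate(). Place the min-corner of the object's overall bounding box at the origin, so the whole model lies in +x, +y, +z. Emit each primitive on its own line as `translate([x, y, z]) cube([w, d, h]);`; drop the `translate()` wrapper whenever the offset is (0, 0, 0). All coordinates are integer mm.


cube([57, 57, 501]);
translate([0, 1219, 0]) cube([57, 57, 501]);
translate([1850, 0, 0]) cube([57, 57, 501]);
translate([1850, 1219, 0]) cube([57, 57, 501]);
translate([57, 0, 169]) cube([1793, 34, 194]);
translate([57, 1242, 169]) cube([1793, 34, 194]);
translate([0, 57, 169]) cube([34, 1162, 194]);
translate([1873, 57, 169]) cube([34, 1162, 194]);
translate([148, 0, 363]) cube([79, 1276, 18]);
translate([318, 0, 363]) cube([79, 1276, 18]);
translate([488, 0, 363]) cube([79, 1276, 18]);
translate([658, 0, 363]) cube([79, 1276, 18]);
translate([828, 0, 363]) cube([79, 1276, 18]);
translate([998, 0, 363]) cube([79, 1276, 18]);
translate([1168, 0, 363]) cube([79, 1276, 18]);
translate([1338, 0, 363]) cube([79, 1276, 18]);
translate([1508, 0, 363]) cube([79, 1276, 18]);
translate([1678, 0, 363]) cube([79, 1276, 18]);


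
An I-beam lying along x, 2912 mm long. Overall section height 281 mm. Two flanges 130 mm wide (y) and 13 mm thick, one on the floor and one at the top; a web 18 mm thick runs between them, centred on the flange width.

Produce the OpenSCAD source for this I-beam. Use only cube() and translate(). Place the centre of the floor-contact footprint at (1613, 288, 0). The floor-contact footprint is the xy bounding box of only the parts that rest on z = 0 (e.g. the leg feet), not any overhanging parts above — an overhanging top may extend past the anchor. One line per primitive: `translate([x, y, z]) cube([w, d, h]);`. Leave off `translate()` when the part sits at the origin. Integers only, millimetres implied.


translate([157, 223, 0]) cube([2912, 130, 13]);
translate([157, 279, 13]) cube([2912, 18, 255]);
translate([157, 223, 268]) cube([2912, 130, 13]);


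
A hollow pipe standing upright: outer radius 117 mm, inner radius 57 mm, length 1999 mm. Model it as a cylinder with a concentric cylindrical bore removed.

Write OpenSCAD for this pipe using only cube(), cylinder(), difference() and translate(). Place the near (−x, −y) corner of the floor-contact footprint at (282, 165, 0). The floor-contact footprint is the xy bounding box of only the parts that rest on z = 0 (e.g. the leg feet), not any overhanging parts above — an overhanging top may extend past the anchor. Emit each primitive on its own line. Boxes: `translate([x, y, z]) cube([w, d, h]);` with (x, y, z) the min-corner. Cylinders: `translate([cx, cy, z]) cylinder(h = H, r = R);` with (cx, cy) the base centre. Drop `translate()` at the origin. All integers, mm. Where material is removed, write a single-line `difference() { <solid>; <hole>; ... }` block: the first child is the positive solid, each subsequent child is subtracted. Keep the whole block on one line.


difference() { translate([399, 282, 0]) cylinder(h = 1999, r = 117); translate([399, 282, 0]) cylinder(h = 1999, r = 57); }


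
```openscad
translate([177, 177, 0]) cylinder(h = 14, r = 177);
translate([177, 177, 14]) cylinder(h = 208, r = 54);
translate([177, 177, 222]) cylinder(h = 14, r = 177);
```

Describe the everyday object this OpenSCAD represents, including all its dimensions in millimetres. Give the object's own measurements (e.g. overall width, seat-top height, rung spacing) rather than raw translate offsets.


A spool: two coaxial disc flanges of radius 177 mm and thickness 14 mm, joined by a core cylinder of radius 54 mm and height 208 mm. The lower flange rests on z = 0 and the three cylinders share a vertical axis.


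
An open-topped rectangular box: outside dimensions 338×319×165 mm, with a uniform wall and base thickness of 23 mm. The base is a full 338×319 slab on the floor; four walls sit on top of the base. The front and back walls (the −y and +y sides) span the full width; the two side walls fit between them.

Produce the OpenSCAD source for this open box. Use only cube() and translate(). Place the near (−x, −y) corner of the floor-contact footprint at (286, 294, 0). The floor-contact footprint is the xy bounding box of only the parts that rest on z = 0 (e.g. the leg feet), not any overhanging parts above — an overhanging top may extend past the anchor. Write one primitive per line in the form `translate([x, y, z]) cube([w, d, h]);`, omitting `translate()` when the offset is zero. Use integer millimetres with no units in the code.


translate([286, 294, 0]) cube([338, 319, 23]);
translate([286, 294, 23]) cube([338, 23, 142]);
translate([286, 590, 23]) cube([338, 23, 142]);
translate([286, 317, 23]) cube([23, 273, 142]);
translate([601, 317, 23]) cube([23, 273, 142]);


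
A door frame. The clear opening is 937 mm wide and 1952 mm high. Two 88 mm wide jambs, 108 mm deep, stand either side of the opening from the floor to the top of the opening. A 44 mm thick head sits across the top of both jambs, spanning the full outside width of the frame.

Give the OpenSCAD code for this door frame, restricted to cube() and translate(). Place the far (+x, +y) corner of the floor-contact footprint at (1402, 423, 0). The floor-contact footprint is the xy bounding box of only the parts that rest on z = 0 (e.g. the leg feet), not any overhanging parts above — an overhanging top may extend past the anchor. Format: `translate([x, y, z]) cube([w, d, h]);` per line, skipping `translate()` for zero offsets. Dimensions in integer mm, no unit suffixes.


translate([289, 315, 0]) cube([88, 108, 1952]);
translate([1314, 315, 0]) cube([88, 108, 1952]);
translate([289, 315, 1952]) cube([1113, 108, 44]);


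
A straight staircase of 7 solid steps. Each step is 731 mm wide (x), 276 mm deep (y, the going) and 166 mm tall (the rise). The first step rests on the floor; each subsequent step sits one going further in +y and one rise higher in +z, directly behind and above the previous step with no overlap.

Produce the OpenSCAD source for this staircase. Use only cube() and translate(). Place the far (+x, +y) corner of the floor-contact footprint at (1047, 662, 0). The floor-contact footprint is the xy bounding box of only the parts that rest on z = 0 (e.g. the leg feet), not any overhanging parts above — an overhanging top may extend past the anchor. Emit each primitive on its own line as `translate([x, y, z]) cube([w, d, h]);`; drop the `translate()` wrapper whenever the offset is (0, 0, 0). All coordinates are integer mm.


translate([316, 386, 0]) cube([731, 276, 166]);
translate([316, 662, 166]) cube([731, 276, 166]);
translate([316, 938, 332]) cube([731, 276, 166]);
translate([316, 1214, 498]) cube([731, 276, 166]);
translate([316, 1490, 664]) cube([731, 276, 166]);
translate([316, 1766, 830]) cube([731, 276, 166]);
translate([316, 2042, 996]) cube([731, 276, 166]);
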